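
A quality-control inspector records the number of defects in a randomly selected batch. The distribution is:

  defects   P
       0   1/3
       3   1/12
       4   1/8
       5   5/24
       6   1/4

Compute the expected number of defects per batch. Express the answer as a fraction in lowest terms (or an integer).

E[X] = (1/3)·0 + (1/12)·3 + (1/8)·4 + (5/24)·5 + (1/4)·6
     = 79/24

79/24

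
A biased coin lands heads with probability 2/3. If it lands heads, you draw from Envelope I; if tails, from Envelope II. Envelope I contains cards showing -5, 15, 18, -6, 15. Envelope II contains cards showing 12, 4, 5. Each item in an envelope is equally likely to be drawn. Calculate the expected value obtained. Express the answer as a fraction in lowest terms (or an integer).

E[X | Envelope I] = (-5 + 15 + 18 − 6 + 15)/5 = 37/5
E[X | Envelope II] = (12 + 4 + 5)/3 = 7
E[X] = (2/3)·37/5 + (1/3)·7 = 109/15

109/15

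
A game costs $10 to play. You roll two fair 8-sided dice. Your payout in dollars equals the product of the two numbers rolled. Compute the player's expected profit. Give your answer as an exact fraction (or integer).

41/4 dollars

Distribution of the product of the two numbers rolled: 1 w.p. 1/64, 2 w.p. 1/32, 3 w.p. 1/32, 4 w.p. 3/64, 5 w.p. 1/32, 6 w.p. 1/16, …
E[payout] = (1/64)·1 + (1/32)·2 + (1/32)·3 + (3/64)·4 + (1/32)·5 + (1/16)·6 + (1/32)·7 + (1/16)·8 + (1/64)·9 + (1/32)·10 + (1/16)·12 + (1/32)·14 + (1/32)·15 + (3/64)·16 + (1/32)·18 + (1/32)·20 + (1/32)·21 + (1/16)·24 + (1/64)·25 + (1/32)·28 + (1/32)·30 + (1/32)·32 + (1/32)·35 + (1/64)·36 + (1/32)·40 + (1/32)·42 + (1/32)·48 + (1/64)·49 + (1/32)·56 + (1/64)·64 = 81/4
Expected profit = 81/4 − 10 = 41/4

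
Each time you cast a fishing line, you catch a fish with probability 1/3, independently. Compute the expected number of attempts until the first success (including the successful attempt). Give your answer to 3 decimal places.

3.000

For a geometric distribution, E[trials] = 1/p = 1/(1/3) = 3.
≈ 3.000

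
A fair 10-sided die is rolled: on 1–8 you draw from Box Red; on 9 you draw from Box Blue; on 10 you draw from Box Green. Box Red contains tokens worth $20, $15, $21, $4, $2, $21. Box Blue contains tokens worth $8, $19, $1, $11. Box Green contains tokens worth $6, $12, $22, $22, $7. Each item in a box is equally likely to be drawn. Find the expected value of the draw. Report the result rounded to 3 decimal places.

$13.422

E[X | Box Red] = (20 + 15 + 21 + 4 + 2 + 21)/6 = 83/6
E[X | Box Blue] = (8 + 19 + 1 + 11)/4 = 39/4
E[X | Box Green] = (6 + 12 + 22 + 22 + 7)/5 = 69/5
E[X] = (4/5)·83/6 + (1/10)·39/4 + (1/10)·69/5 = 8053/600 ≈ 13.422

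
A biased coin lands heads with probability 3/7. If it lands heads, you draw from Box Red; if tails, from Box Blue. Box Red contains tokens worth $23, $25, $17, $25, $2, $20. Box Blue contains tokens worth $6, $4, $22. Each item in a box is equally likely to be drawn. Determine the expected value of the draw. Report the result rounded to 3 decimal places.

E[X | Box Red] = (23 + 25 + 17 + 25 + 2 + 20)/6 = 56/3
E[X | Box Blue] = (6 + 4 + 22)/3 = 32/3
E[X] = (3/7)·56/3 + (4/7)·32/3 = 296/21 ≈ 14.095

$14.095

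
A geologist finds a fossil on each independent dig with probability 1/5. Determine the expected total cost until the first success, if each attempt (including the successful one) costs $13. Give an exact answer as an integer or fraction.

$65

E[#attempts] = 1/p = 5; E[cost] = 13·5 = 65.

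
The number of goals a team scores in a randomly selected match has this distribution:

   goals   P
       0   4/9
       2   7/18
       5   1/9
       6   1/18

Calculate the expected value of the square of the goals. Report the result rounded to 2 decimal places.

6.33

E[X²] = (4/9)·0 + (7/18)·4 + (1/9)·25 + (1/18)·36
     = 19/3 ≈ 6.33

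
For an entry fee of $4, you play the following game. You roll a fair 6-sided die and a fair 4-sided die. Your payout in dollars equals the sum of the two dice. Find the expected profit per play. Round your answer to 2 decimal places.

Distribution of the sum of the two dice: 2 w.p. 1/24, 3 w.p. 1/12, 4 w.p. 1/8, 5 w.p. 1/6, 6 w.p. 1/6, 7 w.p. 1/6, …
E[payout] = (1/24)·2 + (1/12)·3 + (1/8)·4 + (1/6)·5 + (1/6)·6 + (1/6)·7 + (1/8)·8 + (1/12)·9 + (1/24)·10 = 6
Expected profit = 6 − 4 = 2 ≈ $2.00

$2.00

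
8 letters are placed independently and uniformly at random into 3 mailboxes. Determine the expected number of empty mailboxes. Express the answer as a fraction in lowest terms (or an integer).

Let Xⱼ=1 if mailbox j is empty. P(Xⱼ=1) = ((3-1)/3)^8 = 256/6561.
By linearity, E[#empty] = 3·256/6561 = 256/2187.

256/2187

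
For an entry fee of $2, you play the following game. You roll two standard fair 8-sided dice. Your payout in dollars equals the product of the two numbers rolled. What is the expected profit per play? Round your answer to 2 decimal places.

Distribution of the product of the two numbers rolled: 1 w.p. 1/64, 2 w.p. 1/32, 3 w.p. 1/32, 4 w.p. 3/64, 5 w.p. 1/32, 6 w.p. 1/16, …
E[payout] = (1/64)·1 + (1/32)·2 + (1/32)·3 + (3/64)·4 + (1/32)·5 + (1/16)·6 + (1/32)·7 + (1/16)·8 + (1/64)·9 + (1/32)·10 + (1/16)·12 + (1/32)·14 + (1/32)·15 + (3/64)·16 + (1/32)·18 + (1/32)·20 + (1/32)·21 + (1/16)·24 + (1/64)·25 + (1/32)·28 + (1/32)·30 + (1/32)·32 + (1/32)·35 + (1/64)·36 + (1/32)·40 + (1/32)·42 + (1/32)·48 + (1/64)·49 + (1/32)·56 + (1/64)·64 = 81/4
Expected profit = 81/4 − 2 = 73/4 ≈ $18.25

$18.25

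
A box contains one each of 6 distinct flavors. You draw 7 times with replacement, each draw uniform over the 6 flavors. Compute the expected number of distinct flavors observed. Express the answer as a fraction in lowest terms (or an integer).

Let Xⱼ=1 if type j appears at least once. P(Xⱼ=1) = 1 − ((6−1)/6)^7 = 201811/279936.
E[#distinct] = 6·201811/279936 = 201811/46656.

201811/46656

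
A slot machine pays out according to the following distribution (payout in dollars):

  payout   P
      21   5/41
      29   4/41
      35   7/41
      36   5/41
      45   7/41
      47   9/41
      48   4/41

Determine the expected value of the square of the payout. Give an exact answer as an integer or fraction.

63896/41

E[X²] = (5/41)·441 + (4/41)·841 + (7/41)·1225 + (5/41)·1296 + (7/41)·2025 + (9/41)·2209 + (4/41)·2304
     = 63896/41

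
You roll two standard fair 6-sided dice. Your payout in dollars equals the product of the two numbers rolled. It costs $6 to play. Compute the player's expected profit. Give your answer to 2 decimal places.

Distribution of the product of the two numbers rolled: 1 w.p. 1/36, 2 w.p. 1/18, 3 w.p. 1/18, 4 w.p. 1/12, 5 w.p. 1/18, 6 w.p. 1/9, …
E[payout] = (1/36)·1 + (1/18)·2 + (1/18)·3 + (1/12)·4 + (1/18)·5 + (1/9)·6 + (1/18)·8 + (1/36)·9 + (1/18)·10 + (1/9)·12 + (1/18)·15 + (1/36)·16 + (1/18)·18 + (1/18)·20 + (1/18)·24 + (1/36)·25 + (1/18)·30 + (1/36)·36 = 49/4
Expected profit = 49/4 − 6 = 25/4 ≈ $6.25

$6.25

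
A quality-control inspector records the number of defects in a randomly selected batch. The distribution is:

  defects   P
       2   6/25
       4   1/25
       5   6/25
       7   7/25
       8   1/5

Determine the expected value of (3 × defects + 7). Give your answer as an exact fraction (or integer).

E[3x+7] = (6/25)·13 + (1/25)·19 + (6/25)·22 + (7/25)·28 + (1/5)·31
     = 116/5

116/5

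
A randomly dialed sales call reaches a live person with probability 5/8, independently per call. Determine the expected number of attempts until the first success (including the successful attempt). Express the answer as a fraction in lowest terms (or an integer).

For a geometric distribution, E[trials] = 1/p = 1/(5/8) = 8/5.

8/5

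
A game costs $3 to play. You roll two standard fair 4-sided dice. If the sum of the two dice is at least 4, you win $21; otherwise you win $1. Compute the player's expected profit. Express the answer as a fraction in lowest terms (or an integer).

E[payout] = (3/16)·1 + (13/16)·21 = 69/4
Expected profit = 69/4 − 3 = 57/4

57/4 dollars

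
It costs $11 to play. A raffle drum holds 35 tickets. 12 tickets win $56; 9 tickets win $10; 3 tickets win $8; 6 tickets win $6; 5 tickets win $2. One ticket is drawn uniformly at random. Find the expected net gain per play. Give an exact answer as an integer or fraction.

E[payout] = (12/35)·56 + (9/35)·10 + (3/35)·8 + (6/35)·6 + (5/35)·2 = 832/35
Expected profit = 832/35 − 11 = 447/35

447/35 dollars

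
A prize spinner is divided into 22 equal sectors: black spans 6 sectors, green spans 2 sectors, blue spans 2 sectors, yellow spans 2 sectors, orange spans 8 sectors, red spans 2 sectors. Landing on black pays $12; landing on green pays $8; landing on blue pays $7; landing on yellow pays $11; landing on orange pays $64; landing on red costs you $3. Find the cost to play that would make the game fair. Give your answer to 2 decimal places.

E[payout] = (6/22)·12 + (2/22)·8 + (2/22)·7 + (2/22)·11 + (8/22)·64 + (2/22)·(-3) = 315/11
Fair fee = E[payout] = 315/11 ≈ $28.64

$28.64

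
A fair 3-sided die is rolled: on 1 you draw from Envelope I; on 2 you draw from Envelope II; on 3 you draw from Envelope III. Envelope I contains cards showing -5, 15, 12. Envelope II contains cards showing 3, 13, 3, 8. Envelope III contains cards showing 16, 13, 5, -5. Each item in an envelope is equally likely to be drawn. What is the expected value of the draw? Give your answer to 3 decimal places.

E[X | Envelope I] = (-5 + 15 + 12)/3 = 22/3
E[X | Envelope II] = (3 + 13 + 3 + 8)/4 = 27/4
E[X | Envelope III] = (16 + 13 + 5 − 5)/4 = 29/4
E[X] = (1/3)·22/3 + (1/3)·27/4 + (1/3)·29/4 = 64/9 ≈ 7.111

7.111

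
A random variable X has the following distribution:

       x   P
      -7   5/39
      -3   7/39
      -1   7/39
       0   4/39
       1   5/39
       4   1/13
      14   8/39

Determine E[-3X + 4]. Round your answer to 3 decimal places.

-1.077

E[-3x+4] = (5/39)·25 + (7/39)·13 + (7/39)·7 + (4/39)·4 + (5/39)·1 + (1/13)·(-8) + (8/39)·(-38)
     = -14/13 ≈ -1.077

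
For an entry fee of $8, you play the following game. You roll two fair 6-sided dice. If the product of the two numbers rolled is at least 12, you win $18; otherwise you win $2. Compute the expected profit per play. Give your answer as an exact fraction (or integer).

E[payout] = (19/36)·2 + (17/36)·18 = 86/9
Expected profit = 86/9 − 8 = 14/9

14/9 dollars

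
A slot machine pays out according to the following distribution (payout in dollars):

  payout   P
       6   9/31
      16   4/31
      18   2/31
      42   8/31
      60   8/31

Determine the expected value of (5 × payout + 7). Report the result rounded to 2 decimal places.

E[5x+7] = (9/31)·37 + (4/31)·87 + (2/31)·97 + (8/31)·217 + (8/31)·307
     = 5067/31 ≈ 163.45

163.45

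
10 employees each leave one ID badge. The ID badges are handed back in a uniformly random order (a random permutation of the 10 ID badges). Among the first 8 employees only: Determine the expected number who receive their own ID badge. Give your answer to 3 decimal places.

0.800

Let Xᵢ = 1 if person i gets their own ID badge. For each i, P(Xᵢ=1) = 1/10.
By linearity of expectation, E[X₁+…+X_8] = 8·(1/10) = 4/5.
≈ 0.800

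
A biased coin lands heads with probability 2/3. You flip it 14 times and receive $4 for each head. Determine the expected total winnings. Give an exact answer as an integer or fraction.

E[#heads] = 14·2/3 = 28/3 (linearity over flips).
E[winnings] = 4·28/3 = 112/3.

112/3 dollars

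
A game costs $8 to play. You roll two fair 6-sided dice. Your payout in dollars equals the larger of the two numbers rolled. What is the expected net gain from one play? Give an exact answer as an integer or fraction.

Distribution of the larger of the two numbers rolled: 1 w.p. 1/36, 2 w.p. 1/12, 3 w.p. 5/36, 4 w.p. 7/36, 5 w.p. 1/4, 6 w.p. 11/36
E[payout] = (1/36)·1 + (1/12)·2 + (5/36)·3 + (7/36)·4 + (1/4)·5 + (11/36)·6 = 161/36
Expected profit = 161/36 − 8 = -127/36

-127/36 dollars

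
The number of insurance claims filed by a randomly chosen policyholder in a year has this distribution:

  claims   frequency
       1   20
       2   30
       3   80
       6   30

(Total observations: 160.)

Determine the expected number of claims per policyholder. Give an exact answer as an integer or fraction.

25/8

Total = 160, so P(claims=1) = 20/160, etc.
E[X] = (1/8)·1 + (3/16)·2 + (1/2)·3 + (3/16)·6
     = 25/8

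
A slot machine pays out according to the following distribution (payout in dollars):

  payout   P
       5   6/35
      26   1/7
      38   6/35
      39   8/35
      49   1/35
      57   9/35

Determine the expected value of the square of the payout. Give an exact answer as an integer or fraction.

56004/35

E[X²] = (6/35)·25 + (1/7)·676 + (6/35)·1444 + (8/35)·1521 + (1/35)·2401 + (9/35)·3249
     = 56004/35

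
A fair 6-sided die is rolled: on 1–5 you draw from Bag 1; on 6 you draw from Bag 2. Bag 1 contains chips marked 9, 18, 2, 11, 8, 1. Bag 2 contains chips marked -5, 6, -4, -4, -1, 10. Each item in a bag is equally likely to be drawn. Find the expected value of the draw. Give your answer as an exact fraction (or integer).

E[X | Bag 1] = (9 + 18 + 2 + 11 + 8 + 1)/6 = 49/6
E[X | Bag 2] = (-5 + 6 − 4 − 4 − 1 + 10)/6 = 1/3
E[X] = (5/6)·49/6 + (1/6)·1/3 = 247/36

247/36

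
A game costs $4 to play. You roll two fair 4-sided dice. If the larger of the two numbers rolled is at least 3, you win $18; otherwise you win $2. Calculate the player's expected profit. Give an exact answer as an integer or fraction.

E[payout] = (1/4)·2 + (3/4)·18 = 14
Expected profit = 14 − 4 = 10

$10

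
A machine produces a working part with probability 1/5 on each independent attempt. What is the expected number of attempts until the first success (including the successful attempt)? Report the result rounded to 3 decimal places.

For a geometric distribution, E[trials] = 1/p = 1/(1/5) = 5.
≈ 5.000

5.000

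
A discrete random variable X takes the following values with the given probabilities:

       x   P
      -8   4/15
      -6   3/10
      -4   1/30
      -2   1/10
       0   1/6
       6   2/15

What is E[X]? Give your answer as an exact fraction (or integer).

E[X] = (4/15)·(-8) + (3/10)·(-6) + (1/30)·(-4) + (1/10)·(-2) + (1/6)·0 + (2/15)·6
     = -52/15

-52/15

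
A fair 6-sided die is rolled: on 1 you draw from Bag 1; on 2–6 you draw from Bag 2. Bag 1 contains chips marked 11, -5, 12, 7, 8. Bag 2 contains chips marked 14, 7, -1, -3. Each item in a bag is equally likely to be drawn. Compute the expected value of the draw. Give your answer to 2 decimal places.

E[X | Bag 1] = (11 − 5 + 12 + 7 + 8)/5 = 33/5
E[X | Bag 2] = (14 + 7 − 1 − 3)/4 = 17/4
E[X] = (1/6)·33/5 + (5/6)·17/4 = 557/120 ≈ 4.64

4.64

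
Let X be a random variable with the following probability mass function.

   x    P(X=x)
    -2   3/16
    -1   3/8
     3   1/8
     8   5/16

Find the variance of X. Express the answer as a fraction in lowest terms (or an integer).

E[X] = (3/16)·(-2) + (3/8)·(-1) + (1/8)·3 + (5/16)·8 = 17/8
E[X²] = (3/16)·4 + (3/8)·1 + (1/8)·9 + (5/16)·64 = 89/4
Var(X) = 89/4 − (17/8)² = 1135/64

1135/64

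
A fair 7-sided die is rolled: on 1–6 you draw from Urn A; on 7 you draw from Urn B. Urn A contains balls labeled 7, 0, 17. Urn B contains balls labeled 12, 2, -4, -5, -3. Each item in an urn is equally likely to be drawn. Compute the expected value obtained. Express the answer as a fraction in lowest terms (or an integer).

E[X | Urn A] = (7 + 0 + 17)/3 = 8
E[X | Urn B] = (12 + 2 − 4 − 5 − 3)/5 = 2/5
E[X] = (6/7)·8 + (1/7)·2/5 = 242/35

242/35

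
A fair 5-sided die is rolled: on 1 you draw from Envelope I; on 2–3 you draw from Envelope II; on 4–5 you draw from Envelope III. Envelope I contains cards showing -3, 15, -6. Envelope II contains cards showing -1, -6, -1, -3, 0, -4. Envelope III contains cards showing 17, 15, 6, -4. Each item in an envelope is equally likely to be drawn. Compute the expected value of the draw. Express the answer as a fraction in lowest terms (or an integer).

E[X | Envelope I] = (-3 + 15 − 6)/3 = 2
E[X | Envelope II] = (-1 − 6 − 1 − 3 + 0 − 4)/6 = -5/2
E[X | Envelope III] = (17 + 15 + 6 − 4)/4 = 17/2
E[X] = (1/5)·2 + (2/5)·(-5/2) + (2/5)·17/2 = 14/5

14/5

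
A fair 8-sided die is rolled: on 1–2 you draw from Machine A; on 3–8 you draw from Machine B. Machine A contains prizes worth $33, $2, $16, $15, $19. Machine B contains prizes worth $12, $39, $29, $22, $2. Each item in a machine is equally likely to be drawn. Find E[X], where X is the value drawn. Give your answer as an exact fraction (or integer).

397/20 dollars

E[X | Machine A] = (33 + 2 + 16 + 15 + 19)/5 = 17
E[X | Machine B] = (12 + 39 + 29 + 22 + 2)/5 = 104/5
E[X] = (1/4)·17 + (3/4)·104/5 = 397/20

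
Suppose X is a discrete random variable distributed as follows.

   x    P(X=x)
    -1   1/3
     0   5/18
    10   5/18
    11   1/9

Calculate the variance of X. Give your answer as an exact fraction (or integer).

253/9

E[X] = (1/3)·(-1) + (5/18)·0 + (5/18)·10 + (1/9)·11 = 11/3
E[X²] = (1/3)·1 + (5/18)·0 + (5/18)·100 + (1/9)·121 = 374/9
Var(X) = 374/9 − (11/3)² = 253/9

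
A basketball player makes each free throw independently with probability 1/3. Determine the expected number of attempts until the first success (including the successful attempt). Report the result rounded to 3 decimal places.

3.000

For a geometric distribution, E[trials] = 1/p = 1/(1/3) = 3.
≈ 3.000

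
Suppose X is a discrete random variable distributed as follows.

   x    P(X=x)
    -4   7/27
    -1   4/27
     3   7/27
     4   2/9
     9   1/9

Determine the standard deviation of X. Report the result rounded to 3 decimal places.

4.122

E[X] = 40/27, E[X²] = 518/27
Var(X) = E[X²] − (E[X])² = 518/27 − 1600/729 = 12386/729
SD(X) = √(12386/729) ≈ 4.122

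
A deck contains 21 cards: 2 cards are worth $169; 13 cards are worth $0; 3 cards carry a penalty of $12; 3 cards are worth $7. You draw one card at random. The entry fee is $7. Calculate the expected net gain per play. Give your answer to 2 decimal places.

$8.38

E[payout] = (2/21)·169 + (13/21)·0 + (3/21)·(-12) + (3/21)·7 = 323/21
Expected profit = 323/21 − 7 = 176/21 ≈ $8.38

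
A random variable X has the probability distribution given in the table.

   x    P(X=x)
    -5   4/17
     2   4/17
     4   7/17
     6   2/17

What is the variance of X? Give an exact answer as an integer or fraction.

E[X] = (4/17)·(-5) + (4/17)·2 + (7/17)·4 + (2/17)·6 = 28/17
E[X²] = (4/17)·25 + (4/17)·4 + (7/17)·16 + (2/17)·36 = 300/17
Var(X) = 300/17 − (28/17)² = 4316/289

4316/289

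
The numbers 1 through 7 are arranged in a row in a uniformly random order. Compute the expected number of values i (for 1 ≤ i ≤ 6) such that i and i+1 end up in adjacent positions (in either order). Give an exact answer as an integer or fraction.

For each i ∈ {1,…,6}, let Xᵢ = 1 if i and i+1 are adjacent. P(Xᵢ=1) = 2·(7−1)!/7! = 2/7.
By linearity, E[ΣXᵢ] = (6)·(2/7) = 12/7.

12/7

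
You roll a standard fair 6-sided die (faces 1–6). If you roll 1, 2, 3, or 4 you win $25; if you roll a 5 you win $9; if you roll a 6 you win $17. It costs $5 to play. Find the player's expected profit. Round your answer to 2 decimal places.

$16.00

E[payout] = (1/6)·9 + (1/6)·17 + (2/3)·25 = 21
Expected profit = 21 − 5 = 16 ≈ $16.00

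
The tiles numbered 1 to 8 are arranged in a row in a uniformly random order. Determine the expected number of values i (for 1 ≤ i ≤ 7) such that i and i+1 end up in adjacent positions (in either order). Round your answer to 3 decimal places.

For each i ∈ {1,…,7}, let Xᵢ = 1 if i and i+1 are adjacent. P(Xᵢ=1) = 2·(8−1)!/8! = 2/8.
By linearity, E[ΣXᵢ] = (7)·(2/8) = 7/4.
≈ 1.750

1.750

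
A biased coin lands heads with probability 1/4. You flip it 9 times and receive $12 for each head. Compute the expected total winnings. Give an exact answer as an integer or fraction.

$27

E[#heads] = 9·1/4 = 9/4 (linearity over flips).
E[winnings] = 12·9/4 = 27.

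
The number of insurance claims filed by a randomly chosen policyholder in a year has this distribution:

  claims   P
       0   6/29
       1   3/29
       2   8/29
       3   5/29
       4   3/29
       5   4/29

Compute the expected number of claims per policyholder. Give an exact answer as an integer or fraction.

E[X] = (6/29)·0 + (3/29)·1 + (8/29)·2 + (5/29)·3 + (3/29)·4 + (4/29)·5
     = 66/29

66/29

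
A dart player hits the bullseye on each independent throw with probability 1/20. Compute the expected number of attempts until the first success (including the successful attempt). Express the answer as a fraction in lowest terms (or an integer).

20

For a geometric distribution, E[trials] = 1/p = 1/(1/20) = 20.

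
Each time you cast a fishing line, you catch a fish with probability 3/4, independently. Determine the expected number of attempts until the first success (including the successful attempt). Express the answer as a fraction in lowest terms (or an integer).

For a geometric distribution, E[trials] = 1/p = 1/(3/4) = 4/3.

4/3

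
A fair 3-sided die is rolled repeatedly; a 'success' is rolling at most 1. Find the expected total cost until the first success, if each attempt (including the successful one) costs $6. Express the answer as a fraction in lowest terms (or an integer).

E[#attempts] = 1/p = 3; E[cost] = 6·3 = 18.

$18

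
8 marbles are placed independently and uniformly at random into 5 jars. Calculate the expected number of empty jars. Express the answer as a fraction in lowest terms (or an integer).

Let Xⱼ=1 if jar j is empty. P(Xⱼ=1) = ((5-1)/5)^8 = 65536/390625.
By linearity, E[#empty] = 5·65536/390625 = 65536/78125.

65536/78125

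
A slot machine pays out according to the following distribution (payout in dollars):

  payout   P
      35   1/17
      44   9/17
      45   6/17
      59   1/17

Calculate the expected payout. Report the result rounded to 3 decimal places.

E[X] = (1/17)·35 + (9/17)·44 + (6/17)·45 + (1/17)·59
     = 760/17 ≈ 44.706

$44.706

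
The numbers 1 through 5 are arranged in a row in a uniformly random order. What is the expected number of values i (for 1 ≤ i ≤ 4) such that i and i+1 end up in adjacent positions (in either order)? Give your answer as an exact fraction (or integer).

8/5

For each i ∈ {1,…,4}, let Xᵢ = 1 if i and i+1 are adjacent. P(Xᵢ=1) = 2·(5−1)!/5! = 2/5.
By linearity, E[ΣXᵢ] = (4)·(2/5) = 8/5.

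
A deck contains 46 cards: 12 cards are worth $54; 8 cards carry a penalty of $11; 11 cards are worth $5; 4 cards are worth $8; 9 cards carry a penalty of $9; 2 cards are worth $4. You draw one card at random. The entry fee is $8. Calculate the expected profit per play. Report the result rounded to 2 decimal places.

E[payout] = (12/46)·54 + (8/46)·(-11) + (11/46)·5 + (4/46)·8 + (9/46)·(-9) + (2/46)·4 = 287/23
Expected profit = 287/23 − 8 = 103/23 ≈ $4.48

$4.48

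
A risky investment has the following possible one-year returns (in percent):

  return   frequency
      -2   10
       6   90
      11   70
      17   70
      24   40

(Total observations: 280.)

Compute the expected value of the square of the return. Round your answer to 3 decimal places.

Total = 280, so P(return=-2) = 10/280, etc.
E[X²] = (1/28)·4 + (9/28)·36 + (1/4)·121 + (1/4)·289 + (1/7)·576
     = 393/2 ≈ 196.500

196.500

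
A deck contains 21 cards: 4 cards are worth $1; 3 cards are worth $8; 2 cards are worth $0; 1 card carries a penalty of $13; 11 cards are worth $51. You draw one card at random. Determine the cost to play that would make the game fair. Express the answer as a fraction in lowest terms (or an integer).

E[payout] = (4/21)·1 + (3/21)·8 + (2/21)·0 + (1/21)·(-13) + (11/21)·51 = 192/7
Fair fee = E[payout] = 192/7

192/7 dollars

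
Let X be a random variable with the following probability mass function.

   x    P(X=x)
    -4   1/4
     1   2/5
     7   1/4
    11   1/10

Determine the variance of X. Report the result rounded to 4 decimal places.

23.6875

E[X] = (1/4)·(-4) + (2/5)·1 + (1/4)·7 + (1/10)·11 = 9/4
E[X²] = (1/4)·16 + (2/5)·1 + (1/4)·49 + (1/10)·121 = 115/4
Var(X) = 115/4 − (9/4)² = 379/16 ≈ 23.6875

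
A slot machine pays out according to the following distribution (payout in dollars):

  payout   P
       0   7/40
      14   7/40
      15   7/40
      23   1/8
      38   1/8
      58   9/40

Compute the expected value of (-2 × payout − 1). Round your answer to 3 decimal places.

-52.500

E[-2x-1] = (7/40)·(-1) + (7/40)·(-29) + (7/40)·(-31) + (1/8)·(-47) + (1/8)·(-77) + (9/40)·(-117)
     = -105/2 ≈ -52.500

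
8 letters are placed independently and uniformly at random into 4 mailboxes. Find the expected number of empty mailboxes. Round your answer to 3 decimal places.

Let Xⱼ=1 if mailbox j is empty. P(Xⱼ=1) = ((4-1)/4)^8 = 6561/65536.
By linearity, E[#empty] = 4·6561/65536 = 6561/16384.
≈ 0.400

0.400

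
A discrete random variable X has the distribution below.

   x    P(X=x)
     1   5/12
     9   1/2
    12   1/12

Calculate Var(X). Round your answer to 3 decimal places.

17.910

E[X] = (5/12)·1 + (1/2)·9 + (1/12)·12 = 71/12
E[X²] = (5/12)·1 + (1/2)·81 + (1/12)·144 = 635/12
Var(X) = 635/12 − (71/12)² = 2579/144 ≈ 17.910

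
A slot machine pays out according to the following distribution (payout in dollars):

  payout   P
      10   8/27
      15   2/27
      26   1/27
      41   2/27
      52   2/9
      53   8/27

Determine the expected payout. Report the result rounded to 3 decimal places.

E[X] = (8/27)·10 + (2/27)·15 + (1/27)·26 + (2/27)·41 + (2/9)·52 + (8/27)·53
     = 106/3 ≈ 35.333

$35.333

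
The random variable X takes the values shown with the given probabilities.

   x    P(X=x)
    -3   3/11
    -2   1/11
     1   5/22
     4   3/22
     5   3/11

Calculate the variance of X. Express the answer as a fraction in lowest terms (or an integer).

5205/484

E[X] = (3/11)·(-3) + (1/11)·(-2) + (5/22)·1 + (3/22)·4 + (3/11)·5 = 25/22
E[X²] = (3/11)·9 + (1/11)·4 + (5/22)·1 + (3/22)·16 + (3/11)·25 = 265/22
Var(X) = 265/22 − (25/22)² = 5205/484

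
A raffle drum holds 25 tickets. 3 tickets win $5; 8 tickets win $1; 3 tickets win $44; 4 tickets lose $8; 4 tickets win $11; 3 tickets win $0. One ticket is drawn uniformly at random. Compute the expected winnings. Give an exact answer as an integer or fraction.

E[payout] = (3/25)·5 + (8/25)·1 + (3/25)·44 + (4/25)·(-8) + (4/25)·11 + (3/25)·0 = 167/25

167/25 dollars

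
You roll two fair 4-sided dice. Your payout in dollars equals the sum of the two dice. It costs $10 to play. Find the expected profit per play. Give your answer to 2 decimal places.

-$5.00

Distribution of the sum of the two dice: 2 w.p. 1/16, 3 w.p. 1/8, 4 w.p. 3/16, 5 w.p. 1/4, 6 w.p. 3/16, 7 w.p. 1/8, …
E[payout] = (1/16)·2 + (1/8)·3 + (3/16)·4 + (1/4)·5 + (3/16)·6 + (1/8)·7 + (1/16)·8 = 5
Expected profit = 5 − 10 = -5 ≈ -$5.00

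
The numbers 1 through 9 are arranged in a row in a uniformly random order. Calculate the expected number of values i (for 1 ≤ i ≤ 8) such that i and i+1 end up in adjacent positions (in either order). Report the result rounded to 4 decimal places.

For each i ∈ {1,…,8}, let Xᵢ = 1 if i and i+1 are adjacent. P(Xᵢ=1) = 2·(9−1)!/9! = 2/9.
By linearity, E[ΣXᵢ] = (8)·(2/9) = 16/9.
≈ 1.7778

1.7778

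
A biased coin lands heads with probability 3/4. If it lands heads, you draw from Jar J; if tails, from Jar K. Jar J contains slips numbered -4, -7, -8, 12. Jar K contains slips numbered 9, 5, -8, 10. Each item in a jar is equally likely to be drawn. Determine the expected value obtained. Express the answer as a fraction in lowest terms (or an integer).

-5/16

E[X | Jar J] = (-4 − 7 − 8 + 12)/4 = -7/4
E[X | Jar K] = (9 + 5 − 8 + 10)/4 = 4
E[X] = (3/4)·(-7/4) + (1/4)·4 = -5/16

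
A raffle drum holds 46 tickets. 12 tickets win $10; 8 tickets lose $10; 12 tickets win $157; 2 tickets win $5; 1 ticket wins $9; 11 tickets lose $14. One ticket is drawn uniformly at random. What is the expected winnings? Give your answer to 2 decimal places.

E[payout] = (12/46)·10 + (8/46)·(-10) + (12/46)·157 + (2/46)·5 + (1/46)·9 + (11/46)·(-14) = 1789/46
≈ $38.89

$38.89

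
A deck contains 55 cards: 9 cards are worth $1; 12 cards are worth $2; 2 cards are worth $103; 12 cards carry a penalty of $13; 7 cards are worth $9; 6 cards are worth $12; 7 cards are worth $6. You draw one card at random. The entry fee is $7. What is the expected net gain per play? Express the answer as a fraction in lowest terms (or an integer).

E[payout] = (9/55)·1 + (12/55)·2 + (2/55)·103 + (12/55)·(-13) + (7/55)·9 + (6/55)·12 + (7/55)·6 = 52/11
Expected profit = 52/11 − 7 = -25/11

-25/11 dollars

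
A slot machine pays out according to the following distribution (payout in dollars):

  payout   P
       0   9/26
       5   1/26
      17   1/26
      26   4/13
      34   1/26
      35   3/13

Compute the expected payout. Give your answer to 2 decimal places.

$18.23

E[X] = (9/26)·0 + (1/26)·5 + (1/26)·17 + (4/13)·26 + (1/26)·34 + (3/13)·35
     = 237/13 ≈ 18.23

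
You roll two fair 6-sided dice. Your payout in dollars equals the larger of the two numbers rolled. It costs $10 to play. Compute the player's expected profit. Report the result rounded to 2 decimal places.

-$5.53

Distribution of the larger of the two numbers rolled: 1 w.p. 1/36, 2 w.p. 1/12, 3 w.p. 5/36, 4 w.p. 7/36, 5 w.p. 1/4, 6 w.p. 11/36
E[payout] = (1/36)·1 + (1/12)·2 + (5/36)·3 + (7/36)·4 + (1/4)·5 + (11/36)·6 = 161/36
Expected profit = 161/36 − 10 = -199/36 ≈ -$5.53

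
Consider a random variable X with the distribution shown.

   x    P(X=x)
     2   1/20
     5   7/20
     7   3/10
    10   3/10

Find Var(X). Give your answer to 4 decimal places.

E[X] = (1/20)·2 + (7/20)·5 + (3/10)·7 + (3/10)·10 = 139/20
E[X²] = (1/20)·4 + (7/20)·25 + (3/10)·49 + (3/10)·100 = 1073/20
Var(X) = 1073/20 − (139/20)² = 2139/400 ≈ 5.3475

5.3475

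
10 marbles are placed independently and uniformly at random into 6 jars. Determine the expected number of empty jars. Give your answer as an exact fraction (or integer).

Let Xⱼ=1 if jar j is empty. P(Xⱼ=1) = ((6-1)/6)^10 = 9765625/60466176.
By linearity, E[#empty] = 6·9765625/60466176 = 9765625/10077696.

9765625/10077696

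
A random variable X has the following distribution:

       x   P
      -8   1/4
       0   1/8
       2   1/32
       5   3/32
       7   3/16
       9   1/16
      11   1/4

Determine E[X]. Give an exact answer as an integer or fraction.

E[X] = (1/4)·(-8) + (1/8)·0 + (1/32)·2 + (3/32)·5 + (3/16)·7 + (1/16)·9 + (1/4)·11
     = 101/32

101/32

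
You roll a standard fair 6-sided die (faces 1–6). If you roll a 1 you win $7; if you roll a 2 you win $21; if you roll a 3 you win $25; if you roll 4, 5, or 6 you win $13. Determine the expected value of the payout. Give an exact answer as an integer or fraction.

E[payout] = (1/6)·7 + (1/2)·13 + (1/6)·21 + (1/6)·25 = 46/3

46/3 dollars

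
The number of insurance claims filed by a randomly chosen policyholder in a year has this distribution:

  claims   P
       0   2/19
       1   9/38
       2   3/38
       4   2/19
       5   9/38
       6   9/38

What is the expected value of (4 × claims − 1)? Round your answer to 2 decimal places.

12.68

E[4x-1] = (2/19)·(-1) + (9/38)·3 + (3/38)·7 + (2/19)·15 + (9/38)·19 + (9/38)·23
     = 241/19 ≈ 12.68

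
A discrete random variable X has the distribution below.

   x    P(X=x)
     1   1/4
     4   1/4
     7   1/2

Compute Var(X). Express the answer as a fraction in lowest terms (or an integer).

99/16

E[X] = (1/4)·1 + (1/4)·4 + (1/2)·7 = 19/4
E[X²] = (1/4)·1 + (1/4)·16 + (1/2)·49 = 115/4
Var(X) = 115/4 − (19/4)² = 99/16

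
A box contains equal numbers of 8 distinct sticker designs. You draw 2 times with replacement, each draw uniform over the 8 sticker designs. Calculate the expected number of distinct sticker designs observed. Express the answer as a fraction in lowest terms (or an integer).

15/8

Let Xⱼ=1 if type j appears at least once. P(Xⱼ=1) = 1 − ((8−1)/8)^2 = 15/64.
E[#distinct] = 8·15/64 = 15/8.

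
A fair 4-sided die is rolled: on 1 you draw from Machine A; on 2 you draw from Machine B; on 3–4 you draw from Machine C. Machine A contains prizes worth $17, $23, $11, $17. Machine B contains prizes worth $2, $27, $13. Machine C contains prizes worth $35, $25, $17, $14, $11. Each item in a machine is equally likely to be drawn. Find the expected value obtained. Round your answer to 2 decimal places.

$17.95

E[X | Machine A] = (17 + 23 + 11 + 17)/4 = 17
E[X | Machine B] = (2 + 27 + 13)/3 = 14
E[X | Machine C] = (35 + 25 + 17 + 14 + 11)/5 = 102/5
E[X] = (1/4)·17 + (1/4)·14 + (1/2)·102/5 = 359/20 ≈ 17.95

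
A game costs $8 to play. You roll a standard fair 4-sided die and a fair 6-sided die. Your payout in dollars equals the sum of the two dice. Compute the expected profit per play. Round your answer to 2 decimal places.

-$2.00

Distribution of the sum of the two dice: 2 w.p. 1/24, 3 w.p. 1/12, 4 w.p. 1/8, 5 w.p. 1/6, 6 w.p. 1/6, 7 w.p. 1/6, …
E[payout] = (1/24)·2 + (1/12)·3 + (1/8)·4 + (1/6)·5 + (1/6)·6 + (1/6)·7 + (1/8)·8 + (1/12)·9 + (1/24)·10 = 6
Expected profit = 6 − 8 = -2 ≈ -$2.00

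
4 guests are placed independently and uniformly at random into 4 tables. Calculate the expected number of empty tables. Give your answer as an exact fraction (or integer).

81/64

Let Xⱼ=1 if table j is empty. P(Xⱼ=1) = ((4-1)/4)^4 = 81/256.
By linearity, E[#empty] = 4·81/256 = 81/64.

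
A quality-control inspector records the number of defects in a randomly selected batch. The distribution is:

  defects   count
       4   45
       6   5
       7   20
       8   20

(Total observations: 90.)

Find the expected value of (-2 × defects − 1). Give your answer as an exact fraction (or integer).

-37/3

Total = 90, so P(defects=4) = 45/90, etc.
E[-2x-1] = (1/2)·(-9) + (1/18)·(-13) + (2/9)·(-15) + (2/9)·(-17)
     = -37/3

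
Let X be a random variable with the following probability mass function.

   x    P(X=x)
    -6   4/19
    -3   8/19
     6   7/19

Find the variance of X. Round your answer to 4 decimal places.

E[X] = (4/19)·(-6) + (8/19)·(-3) + (7/19)·6 = -6/19
E[X²] = (4/19)·36 + (8/19)·9 + (7/19)·36 = 468/19
Var(X) = 468/19 − (-6/19)² = 8856/361 ≈ 24.5319

24.5319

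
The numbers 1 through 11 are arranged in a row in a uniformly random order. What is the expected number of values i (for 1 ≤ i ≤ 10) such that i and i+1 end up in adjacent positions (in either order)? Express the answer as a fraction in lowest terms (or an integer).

20/11

For each i ∈ {1,…,10}, let Xᵢ = 1 if i and i+1 are adjacent. P(Xᵢ=1) = 2·(11−1)!/11! = 2/11.
By linearity, E[ΣXᵢ] = (10)·(2/11) = 20/11.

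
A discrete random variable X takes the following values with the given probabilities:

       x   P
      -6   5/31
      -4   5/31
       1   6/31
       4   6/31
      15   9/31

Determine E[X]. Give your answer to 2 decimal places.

3.71

E[X] = (5/31)·(-6) + (5/31)·(-4) + (6/31)·1 + (6/31)·4 + (9/31)·15
     = 115/31 ≈ 3.71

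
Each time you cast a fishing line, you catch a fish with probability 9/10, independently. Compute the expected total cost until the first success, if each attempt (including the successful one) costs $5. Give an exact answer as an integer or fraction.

50/9 dollars

E[#attempts] = 1/p = 10/9; E[cost] = 5·10/9 = 50/9.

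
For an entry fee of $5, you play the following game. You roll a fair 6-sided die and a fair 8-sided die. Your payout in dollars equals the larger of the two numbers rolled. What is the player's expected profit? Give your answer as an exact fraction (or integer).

11/48 dollars

Distribution of the larger of the two numbers rolled: 1 w.p. 1/48, 2 w.p. 1/16, 3 w.p. 5/48, 4 w.p. 7/48, 5 w.p. 3/16, 6 w.p. 11/48, …
E[payout] = (1/48)·1 + (1/16)·2 + (5/48)·3 + (7/48)·4 + (3/16)·5 + (11/48)·6 + (1/8)·7 + (1/8)·8 = 251/48
Expected profit = 251/48 − 5 = 11/48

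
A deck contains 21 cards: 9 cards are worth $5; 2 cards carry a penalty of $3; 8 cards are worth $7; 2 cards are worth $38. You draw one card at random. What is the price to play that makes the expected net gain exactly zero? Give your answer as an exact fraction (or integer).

E[payout] = (9/21)·5 + (2/21)·(-3) + (8/21)·7 + (2/21)·38 = 57/7
Fair fee = E[payout] = 57/7

57/7 dollars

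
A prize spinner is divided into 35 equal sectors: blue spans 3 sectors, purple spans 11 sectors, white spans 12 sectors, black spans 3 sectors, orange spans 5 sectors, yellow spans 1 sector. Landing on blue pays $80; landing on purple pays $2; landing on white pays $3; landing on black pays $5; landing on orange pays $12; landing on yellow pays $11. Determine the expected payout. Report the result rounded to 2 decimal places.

$10.97

E[payout] = (3/35)·80 + (11/35)·2 + (12/35)·3 + (3/35)·5 + (5/35)·12 + (1/35)·11 = 384/35
≈ $10.97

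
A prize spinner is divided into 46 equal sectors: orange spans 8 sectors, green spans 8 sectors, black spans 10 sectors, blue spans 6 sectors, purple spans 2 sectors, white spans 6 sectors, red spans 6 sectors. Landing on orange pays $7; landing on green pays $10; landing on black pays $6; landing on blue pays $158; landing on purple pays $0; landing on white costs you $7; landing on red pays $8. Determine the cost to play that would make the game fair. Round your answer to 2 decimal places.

$25.00

E[payout] = (8/46)·7 + (8/46)·10 + (10/46)·6 + (6/46)·158 + (2/46)·0 + (6/46)·(-7) + (6/46)·8 = 25
Fair fee = E[payout] = 25 ≈ $25.00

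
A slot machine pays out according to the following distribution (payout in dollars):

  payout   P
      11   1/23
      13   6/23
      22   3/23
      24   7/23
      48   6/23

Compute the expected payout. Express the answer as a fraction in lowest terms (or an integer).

611/23 dollars

E[X] = (1/23)·11 + (6/23)·13 + (3/23)·22 + (7/23)·24 + (6/23)·48
     = 611/23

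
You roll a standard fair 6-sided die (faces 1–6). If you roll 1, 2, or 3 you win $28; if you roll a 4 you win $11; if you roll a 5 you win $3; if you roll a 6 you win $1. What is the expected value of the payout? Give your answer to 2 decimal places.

$16.50

E[payout] = (1/6)·1 + (1/6)·3 + (1/6)·11 + (1/2)·28 = 33/2
≈ $16.50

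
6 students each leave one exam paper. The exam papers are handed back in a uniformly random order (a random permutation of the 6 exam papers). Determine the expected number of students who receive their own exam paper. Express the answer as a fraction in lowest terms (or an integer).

1

Let Xᵢ = 1 if person i gets their own exam paper. For each i, P(Xᵢ=1) = 1/6.
By linearity of expectation, E[X₁+…+X_6] = 6·(1/6) = 1.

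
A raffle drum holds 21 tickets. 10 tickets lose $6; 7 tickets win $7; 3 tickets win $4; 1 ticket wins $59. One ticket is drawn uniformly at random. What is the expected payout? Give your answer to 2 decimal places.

E[payout] = (10/21)·(-6) + (7/21)·7 + (3/21)·4 + (1/21)·59 = 20/7
≈ $2.86

$2.86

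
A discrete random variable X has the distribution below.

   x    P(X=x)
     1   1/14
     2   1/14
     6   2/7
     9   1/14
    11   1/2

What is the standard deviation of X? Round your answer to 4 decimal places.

E[X] = 113/14, E[X²] = 1077/14
Var(X) = E[X²] − (E[X])² = 1077/14 − 12769/196 = 2309/196
SD(X) = √(2309/196) ≈ 3.4323

3.4323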